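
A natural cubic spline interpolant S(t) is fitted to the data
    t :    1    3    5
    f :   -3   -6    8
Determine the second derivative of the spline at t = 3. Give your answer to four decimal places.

With M_i denoting the second derivative at x_i, h_i = 2, 2, and Δ_i = (y_(i+1) − y_i)/h_i = -3/2, 7:
  2·M_0 + 8·M_1 + 2·M_2 = 6(Δ_1 - Δ_0) = 51
Natural end conditions: M_0 = M_2 = 0.
Solving the tridiagonal system: M_0 = 0, M_1 = 51/8, M_2 = 0.

6.3750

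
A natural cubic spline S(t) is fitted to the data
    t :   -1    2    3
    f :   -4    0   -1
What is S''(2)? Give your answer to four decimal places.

With m_i denoting the second derivative at x_i, h_i = 3, 1, and Δ_i = (y_(i+1) − y_i)/h_i = 4/3, -1:
  3·m_0 + 8·m_1 + 1·m_2 = 6(Δ_1 - Δ_0) = -14
Natural end conditions: m_0 = m_2 = 0.
Solving the tridiagonal system: m_0 = 0, m_1 = -7/4, m_2 = 0.

-1.7500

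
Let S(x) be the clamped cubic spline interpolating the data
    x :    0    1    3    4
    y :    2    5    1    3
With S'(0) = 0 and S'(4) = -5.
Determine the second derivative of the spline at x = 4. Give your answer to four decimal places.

Let σ_i = S''(x_i). Step sizes h_i = 1, 2, 1; slopes of the chords Δ_i = (y_(i+1) - y_i)/h_i = 3, -2, 2.
  1·σ_0 + 6·σ_1 + 2·σ_2 = 6(Δ_1 - Δ_0) = -30
  2·σ_1 + 6·σ_2 + 1·σ_3 = 6(Δ_2 - Δ_1) = 24
Clamped end conditions give two more equations: 2h_0·σ_0 + h_0·σ_1 = 6(Δ_0 - S'(0)) = 18 and h_2·σ_2 + 2h_2·σ_3 = 6(S'(4) - Δ_2) = -42.
Forward elimination and back-substitution give σ_0 = 74/5, σ_1 = -58/5, σ_2 = 62/5, σ_3 = -136/5.

-27.2000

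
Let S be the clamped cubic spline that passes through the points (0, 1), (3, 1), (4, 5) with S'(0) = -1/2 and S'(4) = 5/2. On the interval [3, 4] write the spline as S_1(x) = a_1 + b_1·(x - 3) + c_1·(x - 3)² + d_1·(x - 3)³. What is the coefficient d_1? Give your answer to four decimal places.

-1.8750

Write σ_i for S''(x_i). With h_i = 3, 1 and divided differences Δ_i = 0, 4, the continuity of S' gives the tridiagonal system
  3·σ_0 + 8·σ_1 + 1·σ_2 = 6(Δ_1 - Δ_0) = 24
Clamped end conditions give two more equations: 2h_0·σ_0 + h_0·σ_1 = 6(Δ_0 - S'(0)) = 3 and h_1·σ_1 + 2h_1·σ_2 = 6(S'(4) - Δ_1) = -9.
Hence σ_0 = -7/4, σ_1 = 9/2, σ_2 = -27/4.
On [3, 4], with S_1(x) = a_1 + b_1·(x - 3) + c_1·(x - 3)² + d_1·(x - 3)³: c_1 = σ_1/2 = 9/4, d_1 = (σ_2 - σ_1)/(6h_1) = -15/8, b_1 = Δ_1 - h_1(2σ_1 + σ_2)/6 = 29/8.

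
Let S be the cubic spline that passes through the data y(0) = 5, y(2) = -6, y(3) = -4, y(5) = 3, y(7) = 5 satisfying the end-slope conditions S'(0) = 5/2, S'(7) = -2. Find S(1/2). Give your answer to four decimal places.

4.2226

Write M_i for S''(x_i). With h_i = 2, 1, 2, 2 and divided differences Δ_i = -11/2, 2, 7/2, 1, the continuity of S' gives the tridiagonal system
  2·M_0 + 6·M_1 + 1·M_2 = 6(Δ_1 - Δ_0) = 45
  1·M_1 + 6·M_2 + 2·M_3 = 6(Δ_2 - Δ_1) = 9
  2·M_2 + 8·M_3 + 2·M_4 = 6(Δ_3 - Δ_2) = -15
Clamped end conditions give two more equations: 2h_0·M_0 + h_0·M_1 = 6(Δ_0 - S'(0)) = -48 and h_3·M_3 + 2h_3·M_4 = 6(S'(7) - Δ_3) = -18.
Solving: M_0 = -2313/122, M_1 = 849/61, M_2 = -36/61, M_3 = -42/61, M_4 = -507/122.
On [0, 2], S(x) = 5 + 5/2·x - 2313/244·x² + 1337/488·x³.
With x = 1/2: S(1/2) = 16485/3904.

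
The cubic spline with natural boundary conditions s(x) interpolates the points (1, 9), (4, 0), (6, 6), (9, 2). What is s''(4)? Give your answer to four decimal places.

4.2917

Let M_i = s''(x_i). Step sizes h_i = 3, 2, 3; slopes of the chords Δ_i = (y_(i+1) - y_i)/h_i = -3, 3, -4/3.
  3·M_0 + 10·M_1 + 2·M_2 = 6(Δ_1 - Δ_0) = 36
  2·M_1 + 10·M_2 + 3·M_3 = 6(Δ_2 - Δ_1) = -26
Natural end conditions: M_0 = M_3 = 0.
Solving the tridiagonal system: M_0 = 0, M_1 = 103/24, M_2 = -83/24, M_3 = 0.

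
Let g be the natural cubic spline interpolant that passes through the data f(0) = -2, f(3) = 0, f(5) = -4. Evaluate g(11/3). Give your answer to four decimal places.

-0.9383

With m_i denoting the second derivative at x_i, h_i = 3, 2, and Δ_i = (y_(i+1) − y_i)/h_i = 2/3, -2:
  3·m_0 + 10·m_1 + 2·m_2 = 6(Δ_1 - Δ_0) = -16
Natural end conditions: m_0 = m_2 = 0.
Solving the tridiagonal system: m_0 = 0, m_1 = -8/5, m_2 = 0.
On [3, 5], g(x) = 0 - 14/15·(x - 3) - 4/5·(x - 3)² + 2/15·(x - 3)³.
With (x - 3) = 2/3: g(11/3) = -76/81.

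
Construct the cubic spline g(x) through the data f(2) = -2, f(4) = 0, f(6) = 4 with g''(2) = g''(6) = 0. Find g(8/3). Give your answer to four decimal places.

With σ_i denoting the second derivative at x_i, h_i = 2, 2, and Δ_i = (y_(i+1) − y_i)/h_i = 1, 2:
  2·σ_0 + 8·σ_1 + 2·σ_2 = 6(Δ_1 - Δ_0) = 6
Natural end conditions: σ_0 = σ_2 = 0.
Hence σ_0 = 0, σ_1 = 3/4, σ_2 = 0.
On [2, 4], g(x) = -2 + 3/4·(x - 2) + 0·(x - 2)² + 1/16·(x - 2)³.
With (x - 2) = 2/3: g(8/3) = -40/27.

-1.4815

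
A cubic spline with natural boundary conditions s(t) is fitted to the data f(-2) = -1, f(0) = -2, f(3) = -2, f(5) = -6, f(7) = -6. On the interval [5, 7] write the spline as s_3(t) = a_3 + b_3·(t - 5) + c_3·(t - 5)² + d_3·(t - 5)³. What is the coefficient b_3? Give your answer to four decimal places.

Let σ_i = s''(x_i). Step sizes h_i = 2, 3, 2, 2; slopes of the chords Δ_i = (y_(i+1) - y_i)/h_i = -1/2, 0, -2, 0.
  2·σ_0 + 10·σ_1 + 3·σ_2 = 6(Δ_1 - Δ_0) = 3
  3·σ_1 + 10·σ_2 + 2·σ_3 = 6(Δ_2 - Δ_1) = -12
  2·σ_2 + 8·σ_3 + 2·σ_4 = 6(Δ_3 - Δ_2) = 12
Natural end conditions: σ_0 = σ_4 = 0.
Forward elimination and back-substitution give σ_0 = 0, σ_1 = 147/172, σ_2 = -159/86, σ_3 = 675/344, σ_4 = 0.
On [5, 7], with s_3(t) = a_3 + b_3·(t - 5) + c_3·(t - 5)² + d_3·(t - 5)³: c_3 = σ_3/2 = 675/688, d_3 = (σ_4 - σ_3)/(6h_3) = -225/1376, b_3 = Δ_3 - h_3(2σ_3 + σ_4)/6 = -225/172.

-1.3081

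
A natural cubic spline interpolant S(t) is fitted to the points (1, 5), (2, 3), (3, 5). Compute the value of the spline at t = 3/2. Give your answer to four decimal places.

3.6250

Put m_i = S'' at the i-th knot. Here h = (1, 1) and Δ = (-2, 2), so the interior equations h_(i-1)·m_(i-1) + 2(h_(i-1)+h_i)·m_i + h_i·m_(i+1) = 6(Δ_i − Δ_(i-1)) read
  1·m_0 + 4·m_1 + 1·m_2 = 6(Δ_1 - Δ_0) = 24
Natural end conditions: m_0 = m_2 = 0.
Solving: m_0 = 0, m_1 = 6, m_2 = 0.
On [1, 2], S(t) = 5 - 3·(t - 1) + 0·(t - 1)² + 1·(t - 1)³.
With (t - 1) = 1/2: S(3/2) = 29/8.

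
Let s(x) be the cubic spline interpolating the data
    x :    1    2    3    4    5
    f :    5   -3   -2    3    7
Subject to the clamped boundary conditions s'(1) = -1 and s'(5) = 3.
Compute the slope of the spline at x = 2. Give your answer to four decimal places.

Write m_i for s''(x_i). With h_i = 1, 1, 1, 1 and divided differences Δ_i = -8, 1, 5, 4, the continuity of s' gives the tridiagonal system
  1·m_0 + 4·m_1 + 1·m_2 = 6(Δ_1 - Δ_0) = 54
  1·m_1 + 4·m_2 + 1·m_3 = 6(Δ_2 - Δ_1) = 24
  1·m_2 + 4·m_3 + 1·m_4 = 6(Δ_3 - Δ_2) = -6
Clamped end conditions give two more equations: 2h_0·m_0 + h_0·m_1 = 6(Δ_0 - s'(1)) = -42 and h_3·m_3 + 2h_3·m_4 = 6(s'(5) - Δ_3) = -6.
Forward elimination and back-substitution give m_0 = -221/7, m_1 = 148/7, m_2 = 1, m_3 = -8/7, m_4 = -17/7.
On [2, 3], s'(x) = b_1 + 2c_1·(x - 2) + 3d_1·(x - 2)² with b_1 = Δ_1 - h_1(2m_1 + m_2)/6 = -87/14, c_1 = m_1/2 = 74/7, d_1 = (m_2 - m_1)/(6h_1) = -47/14. So s'(2) = -87/14.

-6.2143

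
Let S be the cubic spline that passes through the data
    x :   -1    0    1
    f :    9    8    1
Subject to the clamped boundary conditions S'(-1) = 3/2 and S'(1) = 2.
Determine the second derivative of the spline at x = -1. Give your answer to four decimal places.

Let M_i = S''(x_i). Step sizes h_i = 1, 1; slopes of the chords Δ_i = (y_(i+1) - y_i)/h_i = -1, -7.
  1·M_0 + 4·M_1 + 1·M_2 = 6(Δ_1 - Δ_0) = -36
Clamped end conditions give two more equations: 2h_0·M_0 + h_0·M_1 = 6(Δ_0 - S'(-1)) = -15 and h_1·M_1 + 2h_1·M_2 = 6(S'(1) - Δ_1) = 54.
Hence M_0 = 7/4, M_1 = -37/2, M_2 = 145/4.

1.7500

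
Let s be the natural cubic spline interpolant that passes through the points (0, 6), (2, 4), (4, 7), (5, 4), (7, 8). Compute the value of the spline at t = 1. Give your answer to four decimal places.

Let σ_i = s''(x_i). Step sizes h_i = 2, 2, 1, 2; slopes of the chords Δ_i = (y_(i+1) - y_i)/h_i = -1, 3/2, -3, 2.
  2·σ_0 + 8·σ_1 + 2·σ_2 = 6(Δ_1 - Δ_0) = 15
  2·σ_1 + 6·σ_2 + 1·σ_3 = 6(Δ_2 - Δ_1) = -27
  1·σ_2 + 6·σ_3 + 2·σ_4 = 6(Δ_3 - Δ_2) = 30
Natural end conditions: σ_0 = σ_4 = 0.
Solving the tridiagonal system: σ_0 = 0, σ_1 = 909/256, σ_2 = -429/64, σ_3 = 783/128, σ_4 = 0.
On [0, 2], s(t) = 6 - 559/256·t + 0·t² + 303/1024·t³.
With t = 1: s(1) = 4211/1024.

4.1123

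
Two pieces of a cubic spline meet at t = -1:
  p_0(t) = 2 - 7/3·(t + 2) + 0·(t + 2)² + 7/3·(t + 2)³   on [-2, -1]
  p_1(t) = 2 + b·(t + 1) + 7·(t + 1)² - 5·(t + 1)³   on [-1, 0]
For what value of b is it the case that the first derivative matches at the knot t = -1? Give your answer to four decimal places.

p_0'(t) = -7/3 + 0·(t + 2) + 7·(t + 2)², so p_0'(-1) = 14/3. On the right, p_1'(-1) = b, so b = 14/3.

4.6667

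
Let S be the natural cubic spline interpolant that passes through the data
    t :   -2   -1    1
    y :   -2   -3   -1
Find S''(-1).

2

Write σ_i for S''(x_i). With h_i = 1, 2 and divided differences Δ_i = -1, 1, the continuity of S' gives the tridiagonal system
  1·σ_0 + 6·σ_1 + 2·σ_2 = 6(Δ_1 - Δ_0) = 12
Natural end conditions: σ_0 = σ_2 = 0.
Solving the tridiagonal system: σ_0 = 0, σ_1 = 2, σ_2 = 0.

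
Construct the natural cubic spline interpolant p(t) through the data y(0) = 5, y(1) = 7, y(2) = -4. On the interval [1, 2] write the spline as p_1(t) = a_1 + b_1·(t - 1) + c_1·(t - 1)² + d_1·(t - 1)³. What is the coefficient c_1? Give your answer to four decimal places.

-9.7500

With M_i denoting the second derivative at x_i, h_i = 1, 1, and Δ_i = (y_(i+1) − y_i)/h_i = 2, -11:
  1·M_0 + 4·M_1 + 1·M_2 = 6(Δ_1 - Δ_0) = -78
Natural end conditions: M_0 = M_2 = 0.
Hence M_0 = 0, M_1 = -39/2, M_2 = 0.
On [1, 2], with p_1(t) = a_1 + b_1·(t - 1) + c_1·(t - 1)² + d_1·(t - 1)³: c_1 = M_1/2 = -39/4, d_1 = (M_2 - M_1)/(6h_1) = 13/4, b_1 = Δ_1 - h_1(2M_1 + M_2)/6 = -9/2.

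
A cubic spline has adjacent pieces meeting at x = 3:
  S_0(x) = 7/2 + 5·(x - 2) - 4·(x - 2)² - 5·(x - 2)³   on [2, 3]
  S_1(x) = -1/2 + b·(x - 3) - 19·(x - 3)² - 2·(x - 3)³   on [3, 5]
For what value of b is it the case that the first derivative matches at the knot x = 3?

-18

S_0'(x) = 5 - 8·(x - 2) - 15·(x - 2)², so S_0'(3) = -18. On the right, S_1'(3) = b, so b = -18.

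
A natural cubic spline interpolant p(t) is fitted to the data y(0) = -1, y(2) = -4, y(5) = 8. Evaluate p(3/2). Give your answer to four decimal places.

-3.9719

Let M_i = p''(x_i). Step sizes h_i = 2, 3; slopes of the chords Δ_i = (y_(i+1) - y_i)/h_i = -3/2, 4.
  2·M_0 + 10·M_1 + 3·M_2 = 6(Δ_1 - Δ_0) = 33
Natural end conditions: M_0 = M_2 = 0.
Solving: M_0 = 0, M_1 = 33/10, M_2 = 0.
On [0, 2], p(t) = -1 - 13/5·t + 0·t² + 11/40·t³.
With t = 3/2: p(3/2) = -1271/320.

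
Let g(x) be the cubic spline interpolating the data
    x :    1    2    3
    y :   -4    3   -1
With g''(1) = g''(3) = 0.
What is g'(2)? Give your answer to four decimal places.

Put M_i = g'' at the i-th knot. Here h = (1, 1) and Δ = (7, -4), so the interior equations h_(i-1)·M_(i-1) + 2(h_(i-1)+h_i)·M_i + h_i·M_(i+1) = 6(Δ_i − Δ_(i-1)) read
  1·M_0 + 4·M_1 + 1·M_2 = 6(Δ_1 - Δ_0) = -66
Natural end conditions: M_0 = M_2 = 0.
Solving: M_0 = 0, M_1 = -33/2, M_2 = 0.
On [2, 3], g'(x) = b_1 + 2c_1·(x - 2) + 3d_1·(x - 2)² with b_1 = Δ_1 - h_1(2M_1 + M_2)/6 = 3/2, c_1 = M_1/2 = -33/4, d_1 = (M_2 - M_1)/(6h_1) = 11/4. So g'(2) = 3/2.

1.5000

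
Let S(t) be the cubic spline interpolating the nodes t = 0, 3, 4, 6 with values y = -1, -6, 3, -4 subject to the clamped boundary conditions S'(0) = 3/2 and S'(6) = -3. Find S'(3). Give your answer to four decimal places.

With M_i denoting the second derivative at x_i, h_i = 3, 1, 2, and Δ_i = (y_(i+1) − y_i)/h_i = -5/3, 9, -7/2:
  3·M_0 + 8·M_1 + 1·M_2 = 6(Δ_1 - Δ_0) = 64
  1·M_1 + 6·M_2 + 2·M_3 = 6(Δ_2 - Δ_1) = -75
Clamped end conditions give two more equations: 2h_0·M_0 + h_0·M_1 = 6(Δ_0 - S'(0)) = -19 and h_2·M_2 + 2h_2·M_3 = 6(S'(6) - Δ_2) = 3.
Forward elimination and back-substitution give M_0 = -143/14, M_1 = 296/21, M_2 = -761/42, M_3 = 206/21.
On [3, 4], S'(t) = b_1 + 2c_1·(t - 3) + 3d_1·(t - 3)² with b_1 = Δ_1 - h_1(2M_1 + M_2)/6 = 205/28, c_1 = M_1/2 = 148/21, d_1 = (M_2 - M_1)/(6h_1) = -451/84. So S'(3) = 205/28.

7.3214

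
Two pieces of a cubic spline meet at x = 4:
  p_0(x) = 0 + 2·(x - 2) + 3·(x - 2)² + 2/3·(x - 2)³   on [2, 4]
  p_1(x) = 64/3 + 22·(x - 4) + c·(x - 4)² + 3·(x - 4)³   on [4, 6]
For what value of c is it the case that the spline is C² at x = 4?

p_0''(x) = 6 + 4·(x - 2), so p_0''(4) = 14. On the right, p_1''(4) = 2c, so c = 7.

7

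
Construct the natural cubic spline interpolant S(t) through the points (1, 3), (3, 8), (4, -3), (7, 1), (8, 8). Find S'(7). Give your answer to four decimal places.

With M_i denoting the second derivative at x_i, h_i = 2, 1, 3, 1, and Δ_i = (y_(i+1) − y_i)/h_i = 5/2, -11, 4/3, 7:
  2·M_0 + 6·M_1 + 1·M_2 = 6(Δ_1 - Δ_0) = -81
  1·M_1 + 8·M_2 + 3·M_3 = 6(Δ_2 - Δ_1) = 74
  3·M_2 + 8·M_3 + 1·M_4 = 6(Δ_3 - Δ_2) = 34
Natural end conditions: M_0 = M_4 = 0.
Solving the tridiagonal system: M_0 = 0, M_1 = -215/14, M_2 = 78/7, M_3 = 1/14, M_4 = 0.
On [7, 8], S'(t) = b_3 + 2c_3·(t - 7) + 3d_3·(t - 7)² with b_3 = Δ_3 - h_3(2M_3 + M_4)/6 = 293/42, c_3 = M_3/2 = 1/28, d_3 = (M_4 - M_3)/(6h_3) = -1/84. So S'(7) = 293/42.

6.9762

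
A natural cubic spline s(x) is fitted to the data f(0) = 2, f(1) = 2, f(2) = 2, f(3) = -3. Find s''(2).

-8

Let m_i = s''(x_i). Step sizes h_i = 1, 1, 1; slopes of the chords Δ_i = (y_(i+1) - y_i)/h_i = 0, 0, -5.
  1·m_0 + 4·m_1 + 1·m_2 = 6(Δ_1 - Δ_0) = 0
  1·m_1 + 4·m_2 + 1·m_3 = 6(Δ_2 - Δ_1) = -30
Natural end conditions: m_0 = m_3 = 0.
Hence m_0 = 0, m_1 = 2, m_2 = -8, m_3 = 0.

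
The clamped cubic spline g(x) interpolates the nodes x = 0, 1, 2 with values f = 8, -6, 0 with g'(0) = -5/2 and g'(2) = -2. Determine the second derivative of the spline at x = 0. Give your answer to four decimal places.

Let σ_i = g''(x_i). Step sizes h_i = 1, 1; slopes of the chords Δ_i = (y_(i+1) - y_i)/h_i = -14, 6.
  1·σ_0 + 4·σ_1 + 1·σ_2 = 6(Δ_1 - Δ_0) = 120
Clamped end conditions give two more equations: 2h_0·σ_0 + h_0·σ_1 = 6(Δ_0 - g'(0)) = -69 and h_1·σ_1 + 2h_1·σ_2 = 6(g'(2) - Δ_1) = -48.
Hence σ_0 = -257/4, σ_1 = 119/2, σ_2 = -215/4.

-64.2500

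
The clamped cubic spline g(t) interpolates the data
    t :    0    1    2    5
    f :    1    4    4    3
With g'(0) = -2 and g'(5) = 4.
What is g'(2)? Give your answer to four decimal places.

With σ_i denoting the second derivative at x_i, h_i = 1, 1, 3, and Δ_i = (y_(i+1) − y_i)/h_i = 3, 0, -1/3:
  1·σ_0 + 4·σ_1 + 1·σ_2 = 6(Δ_1 - Δ_0) = -18
  1·σ_1 + 8·σ_2 + 3·σ_3 = 6(Δ_2 - Δ_1) = -2
Clamped end conditions give two more equations: 2h_0·σ_0 + h_0·σ_1 = 6(Δ_0 - g'(0)) = 30 and h_2·σ_2 + 2h_2·σ_3 = 6(g'(5) - Δ_2) = 26.
Forward elimination and back-substitution give σ_0 = 568/29, σ_1 = -266/29, σ_2 = -26/29, σ_3 = 416/87.
On [2, 5], g'(t) = b_2 + 2c_2·(t - 2) + 3d_2·(t - 2)² with b_2 = Δ_2 - h_2(2σ_2 + σ_3)/6 = -53/29, c_2 = σ_2/2 = -13/29, d_2 = (σ_3 - σ_2)/(6h_2) = 247/783. So g'(2) = -53/29.

-1.8276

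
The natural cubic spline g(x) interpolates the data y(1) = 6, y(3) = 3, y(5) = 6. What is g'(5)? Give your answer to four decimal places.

Let σ_i = g''(x_i). Step sizes h_i = 2, 2; slopes of the chords Δ_i = (y_(i+1) - y_i)/h_i = -3/2, 3/2.
  2·σ_0 + 8·σ_1 + 2·σ_2 = 6(Δ_1 - Δ_0) = 18
Natural end conditions: σ_0 = σ_2 = 0.
Forward elimination and back-substitution give σ_0 = 0, σ_1 = 9/4, σ_2 = 0.
On [3, 5], g'(x) = b_1 + 2c_1·(x - 3) + 3d_1·(x - 3)² with b_1 = Δ_1 - h_1(2σ_1 + σ_2)/6 = 0, c_1 = σ_1/2 = 9/8, d_1 = (σ_2 - σ_1)/(6h_1) = -3/16. So g'(5) = 9/4.

2.2500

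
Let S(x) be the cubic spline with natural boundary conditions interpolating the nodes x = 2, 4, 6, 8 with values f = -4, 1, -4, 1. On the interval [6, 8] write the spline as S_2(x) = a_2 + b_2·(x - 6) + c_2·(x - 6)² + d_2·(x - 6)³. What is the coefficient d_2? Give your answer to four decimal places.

-0.4167

Write M_i for S''(x_i). With h_i = 2, 2, 2 and divided differences Δ_i = 5/2, -5/2, 5/2, the continuity of S' gives the tridiagonal system
  2·M_0 + 8·M_1 + 2·M_2 = 6(Δ_1 - Δ_0) = -30
  2·M_1 + 8·M_2 + 2·M_3 = 6(Δ_2 - Δ_1) = 30
Natural end conditions: M_0 = M_3 = 0.
Solving the tridiagonal system: M_0 = 0, M_1 = -5, M_2 = 5, M_3 = 0.
On [6, 8], with S_2(x) = a_2 + b_2·(x - 6) + c_2·(x - 6)² + d_2·(x - 6)³: c_2 = M_2/2 = 5/2, d_2 = (M_3 - M_2)/(6h_2) = -5/12, b_2 = Δ_2 - h_2(2M_2 + M_3)/6 = -5/6.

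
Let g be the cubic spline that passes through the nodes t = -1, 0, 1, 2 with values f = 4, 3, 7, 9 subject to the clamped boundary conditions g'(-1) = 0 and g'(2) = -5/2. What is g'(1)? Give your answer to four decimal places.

Put M_i = g'' at the i-th knot. Here h = (1, 1, 1) and Δ = (-1, 4, 2), so the interior equations h_(i-1)·M_(i-1) + 2(h_(i-1)+h_i)·M_i + h_i·M_(i+1) = 6(Δ_i − Δ_(i-1)) read
  1·M_0 + 4·M_1 + 1·M_2 = 6(Δ_1 - Δ_0) = 30
  1·M_1 + 4·M_2 + 1·M_3 = 6(Δ_2 - Δ_1) = -12
Clamped end conditions give two more equations: 2h_0·M_0 + h_0·M_1 = 6(Δ_0 - g'(-1)) = -6 and h_2·M_2 + 2h_2·M_3 = 6(g'(2) - Δ_2) = -27.
Hence M_0 = -121/15, M_1 = 152/15, M_2 = -37/15, M_3 = -184/15.
On [1, 2], g'(t) = b_2 + 2c_2·(t - 1) + 3d_2·(t - 1)² with b_2 = Δ_2 - h_2(2M_2 + M_3)/6 = 73/15, c_2 = M_2/2 = -37/30, d_2 = (M_3 - M_2)/(6h_2) = -49/30. So g'(1) = 73/15.

4.8667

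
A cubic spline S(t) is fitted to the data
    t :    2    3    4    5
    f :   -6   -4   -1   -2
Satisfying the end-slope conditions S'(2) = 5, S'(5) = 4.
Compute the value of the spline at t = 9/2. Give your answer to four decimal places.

With σ_i denoting the second derivative at x_i, h_i = 1, 1, 1, and Δ_i = (y_(i+1) − y_i)/h_i = 2, 3, -1:
  1·σ_0 + 4·σ_1 + 1·σ_2 = 6(Δ_1 - Δ_0) = 6
  1·σ_1 + 4·σ_2 + 1·σ_3 = 6(Δ_2 - Δ_1) = -24
Clamped end conditions give two more equations: 2h_0·σ_0 + h_0·σ_1 = 6(Δ_0 - S'(2)) = -18 and h_2·σ_2 + 2h_2·σ_3 = 6(S'(5) - Δ_2) = 30.
Hence σ_0 = -196/15, σ_1 = 122/15, σ_2 = -202/15, σ_3 = 326/15.
On [4, 5], S(t) = -1 - 2/15·(t - 4) - 101/15·(t - 4)² + 88/15·(t - 4)³.
With (t - 4) = 1/2: S(9/2) = -121/60.

-2.0167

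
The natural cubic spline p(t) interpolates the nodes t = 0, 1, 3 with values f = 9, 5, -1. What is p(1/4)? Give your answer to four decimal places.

7.9609

Write σ_i for p''(x_i). With h_i = 1, 2 and divided differences Δ_i = -4, -3, the continuity of p' gives the tridiagonal system
  1·σ_0 + 6·σ_1 + 2·σ_2 = 6(Δ_1 - Δ_0) = 6
Natural end conditions: σ_0 = σ_2 = 0.
Solving the tridiagonal system: σ_0 = 0, σ_1 = 1, σ_2 = 0.
On [0, 1], p(t) = 9 - 25/6·t + 0·t² + 1/6·t³.
With t = 1/4: p(1/4) = 1019/128.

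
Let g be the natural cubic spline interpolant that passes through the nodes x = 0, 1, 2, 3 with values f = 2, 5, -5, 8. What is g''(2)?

With M_i denoting the second derivative at x_i, h_i = 1, 1, 1, and Δ_i = (y_(i+1) − y_i)/h_i = 3, -10, 13:
  1·M_0 + 4·M_1 + 1·M_2 = 6(Δ_1 - Δ_0) = -78
  1·M_1 + 4·M_2 + 1·M_3 = 6(Δ_2 - Δ_1) = 138
Natural end conditions: M_0 = M_3 = 0.
Forward elimination and back-substitution give M_0 = 0, M_1 = -30, M_2 = 42, M_3 = 0.

42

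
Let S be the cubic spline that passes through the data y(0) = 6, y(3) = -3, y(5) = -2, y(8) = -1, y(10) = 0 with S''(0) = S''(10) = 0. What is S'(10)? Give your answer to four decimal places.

0.5966

With m_i denoting the second derivative at x_i, h_i = 3, 2, 3, 2, and Δ_i = (y_(i+1) − y_i)/h_i = -3, 1/2, 1/3, 1/2:
  3·m_0 + 10·m_1 + 2·m_2 = 6(Δ_1 - Δ_0) = 21
  2·m_1 + 10·m_2 + 3·m_3 = 6(Δ_2 - Δ_1) = -1
  3·m_2 + 10·m_3 + 2·m_4 = 6(Δ_3 - Δ_2) = 1
Natural end conditions: m_0 = m_4 = 0.
Solving the tridiagonal system: m_0 = 0, m_1 = 1937/870, m_2 = -55/87, m_3 = 42/145, m_4 = 0.
On [8, 10], S'(x) = b_3 + 2c_3·(x - 8) + 3d_3·(x - 8)² with b_3 = Δ_3 - h_3(2m_3 + m_4)/6 = 89/290, c_3 = m_3/2 = 21/145, d_3 = (m_4 - m_3)/(6h_3) = -7/290. So S'(10) = 173/290.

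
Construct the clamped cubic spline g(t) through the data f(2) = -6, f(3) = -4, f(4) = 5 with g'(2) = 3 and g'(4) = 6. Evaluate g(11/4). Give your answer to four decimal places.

Put M_i = g'' at the i-th knot. Here h = (1, 1) and Δ = (2, 9), so the interior equations h_(i-1)·M_(i-1) + 2(h_(i-1)+h_i)·M_i + h_i·M_(i+1) = 6(Δ_i − Δ_(i-1)) read
  1·M_0 + 4·M_1 + 1·M_2 = 6(Δ_1 - Δ_0) = 42
Clamped end conditions give two more equations: 2h_0·M_0 + h_0·M_1 = 6(Δ_0 - g'(2)) = -6 and h_1·M_1 + 2h_1·M_2 = 6(g'(4) - Δ_1) = -18.
Solving the tridiagonal system: M_0 = -12, M_1 = 18, M_2 = -18.
On [2, 3], g(t) = -6 + 3·(t - 2) - 6·(t - 2)² + 5·(t - 2)³.
With (t - 2) = 3/4: g(11/4) = -321/64.

-5.0156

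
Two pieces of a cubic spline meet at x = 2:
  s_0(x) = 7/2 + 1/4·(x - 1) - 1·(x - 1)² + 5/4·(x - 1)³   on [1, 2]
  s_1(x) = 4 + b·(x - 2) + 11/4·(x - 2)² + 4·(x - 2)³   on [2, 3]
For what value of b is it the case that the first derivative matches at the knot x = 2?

s_0'(x) = 1/4 - 2·(x - 1) + 15/4·(x - 1)², so s_0'(2) = 2. On the right, s_1'(2) = b, so b = 2.

2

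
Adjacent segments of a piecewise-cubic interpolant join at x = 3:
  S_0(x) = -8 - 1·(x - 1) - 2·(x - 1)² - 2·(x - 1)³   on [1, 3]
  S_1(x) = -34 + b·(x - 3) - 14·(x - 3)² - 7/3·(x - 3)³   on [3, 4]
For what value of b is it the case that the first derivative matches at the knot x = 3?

-33

S_0'(x) = -1 - 4·(x - 1) - 6·(x - 1)², so S_0'(3) = -33. On the right, S_1'(3) = b, so b = -33.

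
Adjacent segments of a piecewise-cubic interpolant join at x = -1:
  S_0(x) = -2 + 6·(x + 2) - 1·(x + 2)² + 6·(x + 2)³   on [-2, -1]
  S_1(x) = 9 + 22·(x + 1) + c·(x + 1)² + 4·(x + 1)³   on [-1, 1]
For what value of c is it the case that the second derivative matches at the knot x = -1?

17

S_0''(x) = -2 + 36·(x + 2), so S_0''(-1) = 34. On the right, S_1''(-1) = 2c, so c = 17.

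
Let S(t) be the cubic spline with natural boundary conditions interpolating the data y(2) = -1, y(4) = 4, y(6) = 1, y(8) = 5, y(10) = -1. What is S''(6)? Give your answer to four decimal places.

Let m_i = S''(x_i). Step sizes h_i = 2, 2, 2, 2; slopes of the chords Δ_i = (y_(i+1) - y_i)/h_i = 5/2, -3/2, 2, -3.
  2·m_0 + 8·m_1 + 2·m_2 = 6(Δ_1 - Δ_0) = -24
  2·m_1 + 8·m_2 + 2·m_3 = 6(Δ_2 - Δ_1) = 21
  2·m_2 + 8·m_3 + 2·m_4 = 6(Δ_3 - Δ_2) = -30
Natural end conditions: m_0 = m_4 = 0.
Solving: m_0 = 0, m_1 = -237/56, m_2 = 69/14, m_3 = -279/56, m_4 = 0.

4.9286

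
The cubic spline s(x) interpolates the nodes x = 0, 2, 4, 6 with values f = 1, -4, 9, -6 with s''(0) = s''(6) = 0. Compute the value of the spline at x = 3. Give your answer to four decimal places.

3.2500

Put M_i = s'' at the i-th knot. Here h = (2, 2, 2) and Δ = (-5/2, 13/2, -15/2), so the interior equations h_(i-1)·M_(i-1) + 2(h_(i-1)+h_i)·M_i + h_i·M_(i+1) = 6(Δ_i − Δ_(i-1)) read
  2·M_0 + 8·M_1 + 2·M_2 = 6(Δ_1 - Δ_0) = 54
  2·M_1 + 8·M_2 + 2·M_3 = 6(Δ_2 - Δ_1) = -84
Natural end conditions: M_0 = M_3 = 0.
Solving: M_0 = 0, M_1 = 10, M_2 = -13, M_3 = 0.
On [2, 4], s(x) = -4 + 25/6·(x - 2) + 5·(x - 2)² - 23/12·(x - 2)³.
With (x - 2) = 1: s(3) = 13/4.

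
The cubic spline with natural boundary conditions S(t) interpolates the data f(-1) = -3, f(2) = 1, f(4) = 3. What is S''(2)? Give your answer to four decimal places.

With M_i denoting the second derivative at x_i, h_i = 3, 2, and Δ_i = (y_(i+1) − y_i)/h_i = 4/3, 1:
  3·M_0 + 10·M_1 + 2·M_2 = 6(Δ_1 - Δ_0) = -2
Natural end conditions: M_0 = M_2 = 0.
Solving: M_0 = 0, M_1 = -1/5, M_2 = 0.

-0.2000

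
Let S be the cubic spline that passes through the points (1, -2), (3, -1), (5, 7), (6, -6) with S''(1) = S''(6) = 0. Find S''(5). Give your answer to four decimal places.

Write m_i for S''(x_i). With h_i = 2, 2, 1 and divided differences Δ_i = 1/2, 4, -13, the continuity of S' gives the tridiagonal system
  2·m_0 + 8·m_1 + 2·m_2 = 6(Δ_1 - Δ_0) = 21
  2·m_1 + 6·m_2 + 1·m_3 = 6(Δ_2 - Δ_1) = -102
Natural end conditions: m_0 = m_3 = 0.
Hence m_0 = 0, m_1 = 15/2, m_2 = -39/2, m_3 = 0.

-19.5000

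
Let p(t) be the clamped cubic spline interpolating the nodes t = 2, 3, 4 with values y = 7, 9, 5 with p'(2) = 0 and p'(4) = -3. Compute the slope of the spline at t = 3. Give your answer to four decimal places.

With M_i denoting the second derivative at x_i, h_i = 1, 1, and Δ_i = (y_(i+1) − y_i)/h_i = 2, -4:
  1·M_0 + 4·M_1 + 1·M_2 = 6(Δ_1 - Δ_0) = -36
Clamped end conditions give two more equations: 2h_0·M_0 + h_0·M_1 = 6(Δ_0 - p'(2)) = 12 and h_1·M_1 + 2h_1·M_2 = 6(p'(4) - Δ_1) = 6.
Forward elimination and back-substitution give M_0 = 27/2, M_1 = -15, M_2 = 21/2.
On [3, 4], p'(t) = b_1 + 2c_1·(t - 3) + 3d_1·(t - 3)² with b_1 = Δ_1 - h_1(2M_1 + M_2)/6 = -3/4, c_1 = M_1/2 = -15/2, d_1 = (M_2 - M_1)/(6h_1) = 17/4. So p'(3) = -3/4.

-0.7500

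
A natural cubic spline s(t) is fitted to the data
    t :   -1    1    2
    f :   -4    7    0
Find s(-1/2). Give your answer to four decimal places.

0.7031

Let σ_i = s''(x_i). Step sizes h_i = 2, 1; slopes of the chords Δ_i = (y_(i+1) - y_i)/h_i = 11/2, -7.
  2·σ_0 + 6·σ_1 + 1·σ_2 = 6(Δ_1 - Δ_0) = -75
Natural end conditions: σ_0 = σ_2 = 0.
Hence σ_0 = 0, σ_1 = -25/2, σ_2 = 0.
On [-1, 1], s(t) = -4 + 29/3·(t + 1) + 0·(t + 1)² - 25/24·(t + 1)³.
With (t + 1) = 1/2: s(-1/2) = 45/64.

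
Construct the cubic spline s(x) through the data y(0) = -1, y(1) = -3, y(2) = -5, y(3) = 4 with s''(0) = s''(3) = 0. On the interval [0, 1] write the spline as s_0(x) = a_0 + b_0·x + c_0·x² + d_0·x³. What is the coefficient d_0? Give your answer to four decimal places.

Put m_i = s'' at the i-th knot. Here h = (1, 1, 1) and Δ = (-2, -2, 9), so the interior equations h_(i-1)·m_(i-1) + 2(h_(i-1)+h_i)·m_i + h_i·m_(i+1) = 6(Δ_i − Δ_(i-1)) read
  1·m_0 + 4·m_1 + 1·m_2 = 6(Δ_1 - Δ_0) = 0
  1·m_1 + 4·m_2 + 1·m_3 = 6(Δ_2 - Δ_1) = 66
Natural end conditions: m_0 = m_3 = 0.
Solving: m_0 = 0, m_1 = -22/5, m_2 = 88/5, m_3 = 0.
On [0, 1], with s_0(x) = a_0 + b_0·x + c_0·x² + d_0·x³: c_0 = m_0/2 = 0, d_0 = (m_1 - m_0)/(6h_0) = -11/15, b_0 = Δ_0 - h_0(2m_0 + m_1)/6 = -19/15.

-0.7333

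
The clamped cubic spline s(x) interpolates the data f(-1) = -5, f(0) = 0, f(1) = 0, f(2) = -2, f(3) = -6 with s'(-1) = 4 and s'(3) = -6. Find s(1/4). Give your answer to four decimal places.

With M_i denoting the second derivative at x_i, h_i = 1, 1, 1, 1, and Δ_i = (y_(i+1) − y_i)/h_i = 5, 0, -2, -4:
  1·M_0 + 4·M_1 + 1·M_2 = 6(Δ_1 - Δ_0) = -30
  1·M_1 + 4·M_2 + 1·M_3 = 6(Δ_2 - Δ_1) = -12
  1·M_2 + 4·M_3 + 1·M_4 = 6(Δ_3 - Δ_2) = -12
Clamped end conditions give two more equations: 2h_0·M_0 + h_0·M_1 = 6(Δ_0 - s'(-1)) = 6 and h_3·M_3 + 2h_3·M_4 = 6(s'(3) - Δ_3) = -12.
Forward elimination and back-substitution give M_0 = 215/28, M_1 = -131/14, M_2 = -1/4, M_3 = -23/14, M_4 = -145/28.
On [0, 1], s(x) = 0 + 177/56·x - 131/28·x² + 85/56·x³.
With x = 1/4: s(1/4) = 267/512.

0.5215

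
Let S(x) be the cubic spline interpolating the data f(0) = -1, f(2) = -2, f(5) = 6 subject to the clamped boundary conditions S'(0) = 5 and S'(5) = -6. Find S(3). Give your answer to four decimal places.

1.7852

Let σ_i = S''(x_i). Step sizes h_i = 2, 3; slopes of the chords Δ_i = (y_(i+1) - y_i)/h_i = -1/2, 8/3.
  2·σ_0 + 10·σ_1 + 3·σ_2 = 6(Δ_1 - Δ_0) = 19
Clamped end conditions give two more equations: 2h_0·σ_0 + h_0·σ_1 = 6(Δ_0 - S'(0)) = -33 and h_1·σ_1 + 2h_1·σ_2 = 6(S'(5) - Δ_1) = -52.
Solving the tridiagonal system: σ_0 = -247/20, σ_1 = 41/5, σ_2 = -383/30.
On [2, 5], S(x) = -2 + 17/20·(x - 2) + 41/10·(x - 2)² - 629/540·(x - 2)³.
With (x - 2) = 1: S(3) = 241/135.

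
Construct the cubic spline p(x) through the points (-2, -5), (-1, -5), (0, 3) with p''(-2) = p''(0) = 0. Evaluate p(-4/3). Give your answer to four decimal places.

-5.7407

With M_i denoting the second derivative at x_i, h_i = 1, 1, and Δ_i = (y_(i+1) − y_i)/h_i = 0, 8:
  1·M_0 + 4·M_1 + 1·M_2 = 6(Δ_1 - Δ_0) = 48
Natural end conditions: M_0 = M_2 = 0.
Forward elimination and back-substitution give M_0 = 0, M_1 = 12, M_2 = 0.
On [-2, -1], p(x) = -5 - 2·(x + 2) + 0·(x + 2)² + 2·(x + 2)³.
With (x + 2) = 2/3: p(-4/3) = -155/27.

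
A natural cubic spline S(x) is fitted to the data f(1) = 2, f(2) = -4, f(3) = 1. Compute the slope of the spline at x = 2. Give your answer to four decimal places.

-0.5000

Put M_i = S'' at the i-th knot. Here h = (1, 1) and Δ = (-6, 5), so the interior equations h_(i-1)·M_(i-1) + 2(h_(i-1)+h_i)·M_i + h_i·M_(i+1) = 6(Δ_i − Δ_(i-1)) read
  1·M_0 + 4·M_1 + 1·M_2 = 6(Δ_1 - Δ_0) = 66
Natural end conditions: M_0 = M_2 = 0.
Forward elimination and back-substitution give M_0 = 0, M_1 = 33/2, M_2 = 0.
On [2, 3], S'(x) = b_1 + 2c_1·(x - 2) + 3d_1·(x - 2)² with b_1 = Δ_1 - h_1(2M_1 + M_2)/6 = -1/2, c_1 = M_1/2 = 33/4, d_1 = (M_2 - M_1)/(6h_1) = -11/4. So S'(2) = -1/2.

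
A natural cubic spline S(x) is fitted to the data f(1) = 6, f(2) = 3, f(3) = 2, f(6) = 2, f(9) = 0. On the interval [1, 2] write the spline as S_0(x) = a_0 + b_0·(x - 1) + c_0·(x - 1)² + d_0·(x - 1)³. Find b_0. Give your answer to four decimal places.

-3.4762

Let σ_i = S''(x_i). Step sizes h_i = 1, 1, 3, 3; slopes of the chords Δ_i = (y_(i+1) - y_i)/h_i = -3, -1, 0, -2/3.
  1·σ_0 + 4·σ_1 + 1·σ_2 = 6(Δ_1 - Δ_0) = 12
  1·σ_1 + 8·σ_2 + 3·σ_3 = 6(Δ_2 - Δ_1) = 6
  3·σ_2 + 12·σ_3 + 3·σ_4 = 6(Δ_3 - Δ_2) = -4
Natural end conditions: σ_0 = σ_4 = 0.
Hence σ_0 = 0, σ_1 = 20/7, σ_2 = 4/7, σ_3 = -10/21, σ_4 = 0.
On [1, 2], with S_0(x) = a_0 + b_0·(x - 1) + c_0·(x - 1)² + d_0·(x - 1)³: c_0 = σ_0/2 = 0, d_0 = (σ_1 - σ_0)/(6h_0) = 10/21, b_0 = Δ_0 - h_0(2σ_0 + σ_1)/6 = -73/21.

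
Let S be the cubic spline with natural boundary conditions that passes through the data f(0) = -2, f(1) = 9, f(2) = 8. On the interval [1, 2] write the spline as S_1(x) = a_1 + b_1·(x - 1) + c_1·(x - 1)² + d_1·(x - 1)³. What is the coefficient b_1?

5

Put M_i = S'' at the i-th knot. Here h = (1, 1) and Δ = (11, -1), so the interior equations h_(i-1)·M_(i-1) + 2(h_(i-1)+h_i)·M_i + h_i·M_(i+1) = 6(Δ_i − Δ_(i-1)) read
  1·M_0 + 4·M_1 + 1·M_2 = 6(Δ_1 - Δ_0) = -72
Natural end conditions: M_0 = M_2 = 0.
Forward elimination and back-substitution give M_0 = 0, M_1 = -18, M_2 = 0.
On [1, 2], with S_1(x) = a_1 + b_1·(x - 1) + c_1·(x - 1)² + d_1·(x - 1)³: c_1 = M_1/2 = -9, d_1 = (M_2 - M_1)/(6h_1) = 3, b_1 = Δ_1 - h_1(2M_1 + M_2)/6 = 5.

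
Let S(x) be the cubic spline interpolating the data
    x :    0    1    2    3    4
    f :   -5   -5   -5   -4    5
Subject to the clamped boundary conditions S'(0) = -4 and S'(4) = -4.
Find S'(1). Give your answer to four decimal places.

1.4643

Let M_i = S''(x_i). Step sizes h_i = 1, 1, 1, 1; slopes of the chords Δ_i = (y_(i+1) - y_i)/h_i = 0, 0, 1, 9.
  1·M_0 + 4·M_1 + 1·M_2 = 6(Δ_1 - Δ_0) = 0
  1·M_1 + 4·M_2 + 1·M_3 = 6(Δ_2 - Δ_1) = 6
  1·M_2 + 4·M_3 + 1·M_4 = 6(Δ_3 - Δ_2) = 48
Clamped end conditions give two more equations: 2h_0·M_0 + h_0·M_1 = 6(Δ_0 - S'(0)) = 24 and h_3·M_3 + 2h_3·M_4 = 6(S'(4) - Δ_3) = -78.
Solving: M_0 = 183/14, M_1 = -15/7, M_2 = -9/2, M_3 = 183/7, M_4 = -729/14.
On [1, 2], S'(x) = b_1 + 2c_1·(x - 1) + 3d_1·(x - 1)² with b_1 = Δ_1 - h_1(2M_1 + M_2)/6 = 41/28, c_1 = M_1/2 = -15/14, d_1 = (M_2 - M_1)/(6h_1) = -11/28. So S'(1) = 41/28.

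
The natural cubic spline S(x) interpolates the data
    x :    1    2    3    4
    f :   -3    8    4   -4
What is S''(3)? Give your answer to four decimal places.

Let M_i = S''(x_i). Step sizes h_i = 1, 1, 1; slopes of the chords Δ_i = (y_(i+1) - y_i)/h_i = 11, -4, -8.
  1·M_0 + 4·M_1 + 1·M_2 = 6(Δ_1 - Δ_0) = -90
  1·M_1 + 4·M_2 + 1·M_3 = 6(Δ_2 - Δ_1) = -24
Natural end conditions: M_0 = M_3 = 0.
Hence M_0 = 0, M_1 = -112/5, M_2 = -2/5, M_3 = 0.

-0.4000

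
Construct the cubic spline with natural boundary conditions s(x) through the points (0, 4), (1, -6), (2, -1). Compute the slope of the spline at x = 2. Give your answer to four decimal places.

8.7500

With m_i denoting the second derivative at x_i, h_i = 1, 1, and Δ_i = (y_(i+1) − y_i)/h_i = -10, 5:
  1·m_0 + 4·m_1 + 1·m_2 = 6(Δ_1 - Δ_0) = 90
Natural end conditions: m_0 = m_2 = 0.
Hence m_0 = 0, m_1 = 45/2, m_2 = 0.
On [1, 2], s'(x) = b_1 + 2c_1·(x - 1) + 3d_1·(x - 1)² with b_1 = Δ_1 - h_1(2m_1 + m_2)/6 = -5/2, c_1 = m_1/2 = 45/4, d_1 = (m_2 - m_1)/(6h_1) = -15/4. So s'(2) = 35/4.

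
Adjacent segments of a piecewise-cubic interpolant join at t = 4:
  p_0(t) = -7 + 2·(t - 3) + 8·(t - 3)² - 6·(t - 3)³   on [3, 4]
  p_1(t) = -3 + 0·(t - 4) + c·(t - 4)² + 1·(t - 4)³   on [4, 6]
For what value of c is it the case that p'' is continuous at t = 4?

p_0''(t) = 16 - 36·(t - 3), so p_0''(4) = -20. On the right, p_1''(4) = 2c, so c = -10.

-10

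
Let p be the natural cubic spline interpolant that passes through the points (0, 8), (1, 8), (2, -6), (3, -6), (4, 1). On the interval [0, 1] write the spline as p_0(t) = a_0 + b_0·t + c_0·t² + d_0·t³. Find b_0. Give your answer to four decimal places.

4.6250

Put M_i = p'' at the i-th knot. Here h = (1, 1, 1, 1) and Δ = (0, -14, 0, 7), so the interior equations h_(i-1)·M_(i-1) + 2(h_(i-1)+h_i)·M_i + h_i·M_(i+1) = 6(Δ_i − Δ_(i-1)) read
  1·M_0 + 4·M_1 + 1·M_2 = 6(Δ_1 - Δ_0) = -84
  1·M_1 + 4·M_2 + 1·M_3 = 6(Δ_2 - Δ_1) = 84
  1·M_2 + 4·M_3 + 1·M_4 = 6(Δ_3 - Δ_2) = 42
Natural end conditions: M_0 = M_4 = 0.
Solving the tridiagonal system: M_0 = 0, M_1 = -111/4, M_2 = 27, M_3 = 15/4, M_4 = 0.
On [0, 1], with p_0(t) = a_0 + b_0·t + c_0·t² + d_0·t³: c_0 = M_0/2 = 0, d_0 = (M_1 - M_0)/(6h_0) = -37/8, b_0 = Δ_0 - h_0(2M_0 + M_1)/6 = 37/8.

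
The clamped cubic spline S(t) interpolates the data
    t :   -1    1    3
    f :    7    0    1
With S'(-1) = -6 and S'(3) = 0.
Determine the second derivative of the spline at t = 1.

3

Let σ_i = S''(x_i). Step sizes h_i = 2, 2; slopes of the chords Δ_i = (y_(i+1) - y_i)/h_i = -7/2, 1/2.
  2·σ_0 + 8·σ_1 + 2·σ_2 = 6(Δ_1 - Δ_0) = 24
Clamped end conditions give two more equations: 2h_0·σ_0 + h_0·σ_1 = 6(Δ_0 - S'(-1)) = 15 and h_1·σ_1 + 2h_1·σ_2 = 6(S'(3) - Δ_1) = -3.
Solving: σ_0 = 9/4, σ_1 = 3, σ_2 = -9/4.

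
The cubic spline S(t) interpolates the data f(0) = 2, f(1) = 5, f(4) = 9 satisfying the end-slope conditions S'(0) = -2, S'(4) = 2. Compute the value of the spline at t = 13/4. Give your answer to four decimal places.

Put m_i = S'' at the i-th knot. Here h = (1, 3) and Δ = (3, 4/3), so the interior equations h_(i-1)·m_(i-1) + 2(h_(i-1)+h_i)·m_i + h_i·m_(i+1) = 6(Δ_i − Δ_(i-1)) read
  1·m_0 + 8·m_1 + 3·m_2 = 6(Δ_1 - Δ_0) = -10
Clamped end conditions give two more equations: 2h_0·m_0 + h_0·m_1 = 6(Δ_0 - S'(0)) = 30 and h_1·m_1 + 2h_1·m_2 = 6(S'(4) - Δ_1) = 4.
Forward elimination and back-substitution give m_0 = 69/4, m_1 = -9/2, m_2 = 35/12.
On [1, 4], S(t) = 5 + 35/8·(t - 1) - 9/4·(t - 1)² + 89/216·(t - 1)³.
With (t - 1) = 9/4: S(13/4) = 4171/512.

8.1465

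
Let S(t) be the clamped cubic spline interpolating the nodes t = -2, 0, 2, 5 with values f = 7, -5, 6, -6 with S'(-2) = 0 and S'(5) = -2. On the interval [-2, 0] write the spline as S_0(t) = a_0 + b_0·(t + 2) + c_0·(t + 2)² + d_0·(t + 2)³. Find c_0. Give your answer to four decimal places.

With σ_i denoting the second derivative at x_i, h_i = 2, 2, 3, and Δ_i = (y_(i+1) − y_i)/h_i = -6, 11/2, -4:
  2·σ_0 + 8·σ_1 + 2·σ_2 = 6(Δ_1 - Δ_0) = 69
  2·σ_1 + 10·σ_2 + 3·σ_3 = 6(Δ_2 - Δ_1) = -57
Clamped end conditions give two more equations: 2h_0·σ_0 + h_0·σ_1 = 6(Δ_0 - S'(-2)) = -36 and h_2·σ_2 + 2h_2·σ_3 = 6(S'(5) - Δ_2) = 12.
Solving: σ_0 = -1243/74, σ_1 = 577/37, σ_2 = -410/37, σ_3 = 279/37.
On [-2, 0], with S_0(t) = a_0 + b_0·(t + 2) + c_0·(t + 2)² + d_0·(t + 2)³: c_0 = σ_0/2 = -1243/148, d_0 = (σ_1 - σ_0)/(6h_0) = 799/296, b_0 = Δ_0 - h_0(2σ_0 + σ_1)/6 = 0.

-8.3986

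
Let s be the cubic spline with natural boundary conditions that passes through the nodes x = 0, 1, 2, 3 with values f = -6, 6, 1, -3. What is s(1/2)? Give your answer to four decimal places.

Put m_i = s'' at the i-th knot. Here h = (1, 1, 1) and Δ = (12, -5, -4), so the interior equations h_(i-1)·m_(i-1) + 2(h_(i-1)+h_i)·m_i + h_i·m_(i+1) = 6(Δ_i − Δ_(i-1)) read
  1·m_0 + 4·m_1 + 1·m_2 = 6(Δ_1 - Δ_0) = -102
  1·m_1 + 4·m_2 + 1·m_3 = 6(Δ_2 - Δ_1) = 6
Natural end conditions: m_0 = m_3 = 0.
Hence m_0 = 0, m_1 = -138/5, m_2 = 42/5, m_3 = 0.
On [0, 1], s(x) = -6 + 83/5·x + 0·x² - 23/5·x³.
With x = 1/2: s(1/2) = 69/40.

1.7250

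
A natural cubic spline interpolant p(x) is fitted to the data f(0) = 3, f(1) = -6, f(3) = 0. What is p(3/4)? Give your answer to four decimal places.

-4.4063

With σ_i denoting the second derivative at x_i, h_i = 1, 2, and Δ_i = (y_(i+1) − y_i)/h_i = -9, 3:
  1·σ_0 + 6·σ_1 + 2·σ_2 = 6(Δ_1 - Δ_0) = 72
Natural end conditions: σ_0 = σ_2 = 0.
Solving the tridiagonal system: σ_0 = 0, σ_1 = 12, σ_2 = 0.
On [0, 1], p(x) = 3 - 11·x + 0·x² + 2·x³.
With x = 3/4: p(3/4) = -141/32.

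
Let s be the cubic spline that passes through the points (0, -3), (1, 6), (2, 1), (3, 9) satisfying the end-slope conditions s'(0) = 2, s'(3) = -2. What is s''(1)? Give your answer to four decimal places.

-42.2667

Let M_i = s''(x_i). Step sizes h_i = 1, 1, 1; slopes of the chords Δ_i = (y_(i+1) - y_i)/h_i = 9, -5, 8.
  1·M_0 + 4·M_1 + 1·M_2 = 6(Δ_1 - Δ_0) = -84
  1·M_1 + 4·M_2 + 1·M_3 = 6(Δ_2 - Δ_1) = 78
Clamped end conditions give two more equations: 2h_0·M_0 + h_0·M_1 = 6(Δ_0 - s'(0)) = 42 and h_2·M_2 + 2h_2·M_3 = 6(s'(3) - Δ_2) = -60.
Forward elimination and back-substitution give M_0 = 632/15, M_1 = -634/15, M_2 = 644/15, M_3 = -772/15.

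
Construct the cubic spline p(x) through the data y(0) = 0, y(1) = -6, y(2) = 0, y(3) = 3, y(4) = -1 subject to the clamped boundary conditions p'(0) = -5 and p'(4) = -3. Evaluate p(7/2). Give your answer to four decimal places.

1.1451

Let M_i = p''(x_i). Step sizes h_i = 1, 1, 1, 1; slopes of the chords Δ_i = (y_(i+1) - y_i)/h_i = -6, 6, 3, -4.
  1·M_0 + 4·M_1 + 1·M_2 = 6(Δ_1 - Δ_0) = 72
  1·M_1 + 4·M_2 + 1·M_3 = 6(Δ_2 - Δ_1) = -18
  1·M_2 + 4·M_3 + 1·M_4 = 6(Δ_3 - Δ_2) = -42
Clamped end conditions give two more equations: 2h_0·M_0 + h_0·M_1 = 6(Δ_0 - p'(0)) = -6 and h_3·M_3 + 2h_3·M_4 = 6(p'(4) - Δ_3) = 6.
Forward elimination and back-substitution give M_0 = -415/28, M_1 = 331/14, M_2 = -31/4, M_3 = -149/14, M_4 = 233/28.
On [3, 4], p(x) = 3 - 103/56·(x - 3) - 149/28·(x - 3)² + 177/56·(x - 3)³.
With (x - 3) = 1/2: p(7/2) = 513/448.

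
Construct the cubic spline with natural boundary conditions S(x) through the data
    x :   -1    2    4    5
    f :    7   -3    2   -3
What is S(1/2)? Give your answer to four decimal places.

-1.0134

Let m_i = S''(x_i). Step sizes h_i = 3, 2, 1; slopes of the chords Δ_i = (y_(i+1) - y_i)/h_i = -10/3, 5/2, -5.
  3·m_0 + 10·m_1 + 2·m_2 = 6(Δ_1 - Δ_0) = 35
  2·m_1 + 6·m_2 + 1·m_3 = 6(Δ_2 - Δ_1) = -45
Natural end conditions: m_0 = m_3 = 0.
Hence m_0 = 0, m_1 = 75/14, m_2 = -65/7, m_3 = 0.
On [-1, 2], S(x) = 7 - 505/84·(x + 1) + 0·(x + 1)² + 25/84·(x + 1)³.
With (x + 1) = 3/2: S(1/2) = -227/224.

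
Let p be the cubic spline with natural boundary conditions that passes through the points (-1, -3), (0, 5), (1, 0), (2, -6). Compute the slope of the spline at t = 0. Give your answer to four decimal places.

1.2000

Write M_i for p''(x_i). With h_i = 1, 1, 1 and divided differences Δ_i = 8, -5, -6, the continuity of p' gives the tridiagonal system
  1·M_0 + 4·M_1 + 1·M_2 = 6(Δ_1 - Δ_0) = -78
  1·M_1 + 4·M_2 + 1·M_3 = 6(Δ_2 - Δ_1) = -6
Natural end conditions: M_0 = M_3 = 0.
Solving the tridiagonal system: M_0 = 0, M_1 = -102/5, M_2 = 18/5, M_3 = 0.
On [0, 1], p'(t) = b_1 + 2c_1·t + 3d_1·t² with b_1 = Δ_1 - h_1(2M_1 + M_2)/6 = 6/5, c_1 = M_1/2 = -51/5, d_1 = (M_2 - M_1)/(6h_1) = 4. So p'(0) = 6/5.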